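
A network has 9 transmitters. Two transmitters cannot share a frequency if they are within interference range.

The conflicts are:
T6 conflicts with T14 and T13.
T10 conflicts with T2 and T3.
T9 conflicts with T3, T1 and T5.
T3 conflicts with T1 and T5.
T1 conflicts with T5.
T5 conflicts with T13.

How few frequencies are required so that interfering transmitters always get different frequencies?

4

T9, T3, T1, T5 pairwise conflict, so at least 4 frequencies are needed.
4 frequencies suffice: frequency 1 → {T6, T10, T5}; frequency 2 → {T2, T14, T3, T13}; frequency 3 → {T9}; frequency 4 → {T1}. No two conflicting transmitters share a frequency.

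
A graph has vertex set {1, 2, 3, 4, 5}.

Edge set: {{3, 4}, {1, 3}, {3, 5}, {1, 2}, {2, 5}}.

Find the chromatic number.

2

2 and 5 are adjacent, so at least 2 colors are needed.
A valid assignment using 2 colors: 1=b, 2=a, 3=a, 4=b, 5=b. No two adjacent vertices share a color.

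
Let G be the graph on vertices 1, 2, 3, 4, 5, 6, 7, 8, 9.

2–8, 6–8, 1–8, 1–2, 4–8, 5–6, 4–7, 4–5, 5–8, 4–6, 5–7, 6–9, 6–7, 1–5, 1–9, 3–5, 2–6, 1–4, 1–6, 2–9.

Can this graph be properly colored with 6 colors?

The chromatic number is 5. 1, 4, 5, 6, 8 are mutually adjacent (a clique of size 5), so at least 5 colors are needed.
One proper 5-coloring: 1=b, 2=c, 3=a, 4=d, 5=c, 6=a, 7=b, 8=e, 9=d.
Since 6 ≥ 5, a proper 6-coloring certainly exists.

Yes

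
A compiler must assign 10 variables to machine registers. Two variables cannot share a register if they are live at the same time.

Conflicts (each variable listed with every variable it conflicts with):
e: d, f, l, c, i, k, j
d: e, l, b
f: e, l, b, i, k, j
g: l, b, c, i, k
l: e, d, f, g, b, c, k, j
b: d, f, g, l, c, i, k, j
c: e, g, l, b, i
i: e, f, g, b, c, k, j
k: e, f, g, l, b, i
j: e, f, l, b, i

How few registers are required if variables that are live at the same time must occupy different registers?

4

e, f, i, k all conflict with each other, so at least 4 registers are needed.
4 registers suffice: e=1, d=3, f=4, g=4, l=2, b=1, c=3, i=2, k=3, j=3. Every pair that conflicts lands in different registers.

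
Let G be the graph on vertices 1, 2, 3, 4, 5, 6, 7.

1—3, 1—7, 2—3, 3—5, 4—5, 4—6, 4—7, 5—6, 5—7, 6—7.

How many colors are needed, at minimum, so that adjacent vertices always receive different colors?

4, 5, 6, 7 are pairwise adjacent (a clique of size 4), so at least 4 colors are needed.
One proper 4-coloring: 1=b, 2=b, 3=a, 4=c, 5=b, 6=d, 7=a. No two adjacent vertices share a color.

4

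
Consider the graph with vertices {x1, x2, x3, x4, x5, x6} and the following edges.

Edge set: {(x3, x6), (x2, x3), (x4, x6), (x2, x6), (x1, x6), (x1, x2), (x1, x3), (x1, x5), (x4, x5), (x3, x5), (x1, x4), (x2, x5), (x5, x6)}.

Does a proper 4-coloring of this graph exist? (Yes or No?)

No

x1, x2, x3, x5, x6 form a clique, so at least 5 colors are needed.
So 4 colors are not enough.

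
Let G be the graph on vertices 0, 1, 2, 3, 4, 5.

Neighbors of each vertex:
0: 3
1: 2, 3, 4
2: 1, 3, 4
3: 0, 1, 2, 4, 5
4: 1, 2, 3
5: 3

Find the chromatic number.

4

1, 2, 3, 4 are pairwise adjacent (a clique of size 4), so at least 4 colors are needed.
A valid assignment using 4 colors: 0=blue, 1=green, 2=blue, 3=red, 4=yellow, 5=blue. No two adjacent vertices share a color.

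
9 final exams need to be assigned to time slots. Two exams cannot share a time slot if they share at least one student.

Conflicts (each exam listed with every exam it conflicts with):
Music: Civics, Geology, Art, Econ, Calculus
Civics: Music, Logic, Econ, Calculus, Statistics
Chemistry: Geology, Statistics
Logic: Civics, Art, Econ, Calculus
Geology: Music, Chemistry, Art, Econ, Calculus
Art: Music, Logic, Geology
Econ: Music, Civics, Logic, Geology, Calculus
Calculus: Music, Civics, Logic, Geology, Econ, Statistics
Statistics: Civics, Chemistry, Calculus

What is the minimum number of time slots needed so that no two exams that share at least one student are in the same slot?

Music, Geology, Econ, Calculus pairwise conflict, so at least 4 time slots are needed.
4 time slots suffice: time slot 1 → {Chemistry, Art, Calculus}; time slot 2 → {Civics, Geology}; time slot 3 → {Music, Logic, Statistics}; time slot 4 → {Econ}. Each listed conflict is separated.

4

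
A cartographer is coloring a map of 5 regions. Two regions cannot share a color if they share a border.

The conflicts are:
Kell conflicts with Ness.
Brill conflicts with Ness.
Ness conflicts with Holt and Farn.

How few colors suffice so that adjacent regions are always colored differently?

2

Ness and Holt conflict, so at least 2 colors are needed.
2 colors suffice: Kell=2, Brill=2, Ness=1, Holt=2, Farn=2. Every pair that conflicts lands in different colors.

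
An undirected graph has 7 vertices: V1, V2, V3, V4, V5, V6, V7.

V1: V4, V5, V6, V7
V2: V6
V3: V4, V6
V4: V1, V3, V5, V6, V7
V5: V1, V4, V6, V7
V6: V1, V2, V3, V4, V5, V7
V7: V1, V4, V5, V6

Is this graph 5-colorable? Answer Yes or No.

Yes

The chromatic number is 5. V1, V4, V5, V6, V7 are pairwise adjacent (a clique of size 5), so at least 5 colors are needed.
5 colors suffice: color 1 → {V6}; color 2 → {V2, V4}; color 3 → {V1, V3}; color 4 → {V7}; color 5 → {V5}.
That is already a proper 5-coloring.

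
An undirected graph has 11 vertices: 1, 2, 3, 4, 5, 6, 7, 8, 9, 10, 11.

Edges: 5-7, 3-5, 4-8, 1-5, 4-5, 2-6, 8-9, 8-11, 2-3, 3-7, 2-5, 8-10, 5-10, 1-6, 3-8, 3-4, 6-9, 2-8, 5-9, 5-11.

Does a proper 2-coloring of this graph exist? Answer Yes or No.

2, 3, 8 form a triangle, so at least 3 colors are needed.
So 2 colors are not enough.

No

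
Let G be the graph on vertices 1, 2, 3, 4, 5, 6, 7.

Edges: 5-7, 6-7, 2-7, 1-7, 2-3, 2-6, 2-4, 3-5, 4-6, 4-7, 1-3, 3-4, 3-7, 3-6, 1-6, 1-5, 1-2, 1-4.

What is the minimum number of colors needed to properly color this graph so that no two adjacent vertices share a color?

6

1, 2, 3, 4, 6, 7 are pairwise adjacent (a clique of size 6), so at least 6 colors are needed.
One proper 6-coloring: 1=c, 2=d, 3=a, 4=e, 5=d, 6=f, 7=b. No two adjacent vertices share a color.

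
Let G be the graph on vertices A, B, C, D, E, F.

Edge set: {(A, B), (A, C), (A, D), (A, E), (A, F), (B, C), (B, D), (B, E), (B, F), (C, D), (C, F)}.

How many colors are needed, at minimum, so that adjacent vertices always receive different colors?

4

A, B, C, D are pairwise adjacent (a clique of size 4), so at least 4 colors are needed.
4 colors suffice: color 1 → {A}; color 2 → {B}; color 3 → {C, E}; color 4 → {D, F}. Every edge joins two different colors.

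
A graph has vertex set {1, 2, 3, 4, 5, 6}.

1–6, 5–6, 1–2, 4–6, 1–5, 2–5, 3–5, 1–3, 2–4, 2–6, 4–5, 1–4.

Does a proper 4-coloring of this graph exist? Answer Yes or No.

No

1, 2, 4, 5, 6 are mutually adjacent (a clique of size 5), so at least 5 colors are needed.
So 4 colors are not enough.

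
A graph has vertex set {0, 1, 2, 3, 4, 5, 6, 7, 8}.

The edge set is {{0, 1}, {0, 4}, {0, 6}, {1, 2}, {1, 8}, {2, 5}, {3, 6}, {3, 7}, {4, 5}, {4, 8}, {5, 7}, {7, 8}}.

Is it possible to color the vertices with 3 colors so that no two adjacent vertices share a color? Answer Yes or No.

The chromatic number is 3. The cycle 7-8-1-2-5-7 has odd length 5, so it cannot be 2-colored; at least 3 colors are needed.
3 colors suffice: 0=b, 1=a, 2=c, 3=b, 4=a, 5=b, 6=a, 7=a, 8=b.
That is already a proper 3-coloring.

Yes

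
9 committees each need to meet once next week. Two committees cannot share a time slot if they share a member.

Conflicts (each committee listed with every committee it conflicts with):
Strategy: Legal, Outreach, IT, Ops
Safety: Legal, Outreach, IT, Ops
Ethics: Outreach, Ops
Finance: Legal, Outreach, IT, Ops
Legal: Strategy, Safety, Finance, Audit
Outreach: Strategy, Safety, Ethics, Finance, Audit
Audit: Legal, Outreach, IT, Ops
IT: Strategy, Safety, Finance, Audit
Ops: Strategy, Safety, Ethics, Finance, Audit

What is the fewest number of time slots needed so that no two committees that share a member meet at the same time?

Ethics and Ops conflict, so at least 2 time slots are needed.
2 time slots suffice: time slot 1 → {Legal, Outreach, IT, Ops}; time slot 2 → {Strategy, Safety, Ethics, Finance, Audit}. Every pair that conflicts lands in different time slots.

2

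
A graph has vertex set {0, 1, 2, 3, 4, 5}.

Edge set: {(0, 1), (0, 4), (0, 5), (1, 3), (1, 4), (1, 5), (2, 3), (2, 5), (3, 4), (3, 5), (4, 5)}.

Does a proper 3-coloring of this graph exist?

0, 1, 4, 5 are pairwise adjacent (a clique of size 4), so at least 4 colors are needed.
So 3 colors are not enough.

No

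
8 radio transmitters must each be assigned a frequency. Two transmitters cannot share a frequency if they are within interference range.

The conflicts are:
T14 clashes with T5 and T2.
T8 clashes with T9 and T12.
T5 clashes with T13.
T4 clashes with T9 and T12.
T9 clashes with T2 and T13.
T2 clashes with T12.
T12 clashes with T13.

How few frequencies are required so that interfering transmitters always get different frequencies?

The cycle T2-T9-T13-T5-T14-T2 has odd length 5, so it cannot be 2-colored; at least 3 frequencies are needed.
Using 3 frequencies: T14=1, T8=2, T5=3, T4=2, T9=1, T2=2, T12=1, T13=2. Each listed conflict is separated.

3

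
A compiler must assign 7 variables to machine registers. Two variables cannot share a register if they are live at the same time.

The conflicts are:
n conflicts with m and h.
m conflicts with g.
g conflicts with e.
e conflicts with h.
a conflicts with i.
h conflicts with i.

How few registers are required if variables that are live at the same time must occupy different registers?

The cycle g-e-h-n-m-g has odd length 5, so it cannot be 2-colored; at least 3 registers are needed.
Using 3 registers: n=2, m=3, g=1, e=2, a=1, h=1, i=2. No two conflicting variables share a register.

3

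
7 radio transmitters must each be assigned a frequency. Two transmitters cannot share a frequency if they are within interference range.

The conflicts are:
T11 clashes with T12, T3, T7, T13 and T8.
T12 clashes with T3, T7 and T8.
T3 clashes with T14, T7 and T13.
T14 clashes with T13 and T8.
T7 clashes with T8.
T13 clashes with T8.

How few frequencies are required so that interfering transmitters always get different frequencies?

T11, T12, T3, T7 are mutually in conflict, so at least 4 frequencies are needed.
4 frequencies suffice: T11=2, T12=3, T3=1, T14=2, T7=4, T13=3, T8=1. No two conflicting transmitters share a frequency.

4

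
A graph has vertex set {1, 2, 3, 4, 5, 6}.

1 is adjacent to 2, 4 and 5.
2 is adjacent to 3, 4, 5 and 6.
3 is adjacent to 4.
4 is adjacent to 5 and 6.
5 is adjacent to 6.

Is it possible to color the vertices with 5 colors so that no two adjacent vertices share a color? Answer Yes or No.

Yes

The chromatic number is 4. 2, 4, 5, 6 form a clique, so at least 4 colors are needed.
4 colors suffice: 1=d, 2=a, 3=c, 4=b, 5=c, 6=d.
Since 5 ≥ 4, a proper 5-coloring certainly exists.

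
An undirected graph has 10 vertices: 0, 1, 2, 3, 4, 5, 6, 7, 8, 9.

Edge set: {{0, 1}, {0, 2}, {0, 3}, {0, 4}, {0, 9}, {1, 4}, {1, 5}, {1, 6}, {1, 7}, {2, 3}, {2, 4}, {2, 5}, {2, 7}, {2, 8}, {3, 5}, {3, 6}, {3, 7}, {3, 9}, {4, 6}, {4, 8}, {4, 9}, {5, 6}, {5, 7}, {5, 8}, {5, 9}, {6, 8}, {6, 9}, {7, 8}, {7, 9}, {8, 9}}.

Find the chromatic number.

5, 6, 8, 9 are pairwise adjacent (a clique of size 4), so at least 4 colors are needed.
One proper 4-coloring: 0=c, 1=b, 2=b, 3=d, 4=a, 5=a, 6=c, 7=c, 8=d, 9=b. No two adjacent vertices share a color.

4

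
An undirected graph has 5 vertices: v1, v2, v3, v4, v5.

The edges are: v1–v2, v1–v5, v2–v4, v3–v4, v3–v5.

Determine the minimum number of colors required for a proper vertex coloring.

The cycle v5-v3-v4-v2-v1-v5 has odd length 5, so it cannot be 2-colored; at least 3 colors are needed.
3 colors suffice: color 1 → {v1, v4}; color 2 → {v2, v3}; color 3 → {v5}. Each edge has distinct colors on its endpoints.

3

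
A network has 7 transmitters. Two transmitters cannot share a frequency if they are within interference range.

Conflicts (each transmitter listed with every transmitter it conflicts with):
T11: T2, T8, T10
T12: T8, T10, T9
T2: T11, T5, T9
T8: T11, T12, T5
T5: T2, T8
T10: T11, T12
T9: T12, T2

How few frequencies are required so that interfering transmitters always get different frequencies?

The cycle T12-T8-T5-T2-T9-T12 has odd length 5, so it cannot be 2-colored; at least 3 frequencies are needed.
3 frequencies suffice: frequency 1 → {T12, T2}; frequency 2 → {T8, T10, T9}; frequency 3 → {T11, T5}. Every pair that conflicts lands in different frequencies.

3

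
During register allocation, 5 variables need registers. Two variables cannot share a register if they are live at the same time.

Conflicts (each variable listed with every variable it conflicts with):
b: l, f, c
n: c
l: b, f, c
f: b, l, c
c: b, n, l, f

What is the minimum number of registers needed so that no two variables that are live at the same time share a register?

4

b, l, f, c pairwise conflict, so at least 4 registers are needed.
4 registers suffice: register 1 → {c}; register 2 → {b, n}; register 3 → {f}; register 4 → {l}. Every pair that conflicts lands in different registers.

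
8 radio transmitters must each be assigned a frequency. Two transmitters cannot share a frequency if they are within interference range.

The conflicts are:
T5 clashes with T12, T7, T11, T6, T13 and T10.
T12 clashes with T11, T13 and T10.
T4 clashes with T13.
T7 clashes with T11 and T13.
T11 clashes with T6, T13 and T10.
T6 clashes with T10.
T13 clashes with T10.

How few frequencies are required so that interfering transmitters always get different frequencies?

5

T5, T12, T11, T13, T10 pairwise conflict, so at least 5 frequencies are needed.
5 frequencies suffice: frequency 1 → {T5, T4}; frequency 2 → {T6, T13}; frequency 3 → {T11}; frequency 4 → {T7, T10}; frequency 5 → {T12}. Each listed conflict is separated.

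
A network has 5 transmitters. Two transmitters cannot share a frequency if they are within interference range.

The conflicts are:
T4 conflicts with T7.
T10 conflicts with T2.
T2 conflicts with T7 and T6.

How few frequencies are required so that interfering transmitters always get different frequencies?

T10 and T2 conflict, so at least 2 frequencies are needed.
2 frequencies suffice: frequency 1 → {T4, T2}; frequency 2 → {T10, T7, T6}. No two conflicting transmitters share a frequency.

2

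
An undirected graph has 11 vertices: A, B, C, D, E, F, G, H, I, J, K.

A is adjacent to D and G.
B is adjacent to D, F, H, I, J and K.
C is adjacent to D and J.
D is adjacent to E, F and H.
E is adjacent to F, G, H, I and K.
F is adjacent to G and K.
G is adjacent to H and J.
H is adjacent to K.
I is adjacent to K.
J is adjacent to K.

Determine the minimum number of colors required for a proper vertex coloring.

E, H, K are mutually adjacent, so at least 3 colors are needed.
One proper 3-coloring: A=1, B=1, C=1, D=2, E=1, F=3, G=2, H=3, I=3, J=3, K=2. Every edge joins two different colors.

3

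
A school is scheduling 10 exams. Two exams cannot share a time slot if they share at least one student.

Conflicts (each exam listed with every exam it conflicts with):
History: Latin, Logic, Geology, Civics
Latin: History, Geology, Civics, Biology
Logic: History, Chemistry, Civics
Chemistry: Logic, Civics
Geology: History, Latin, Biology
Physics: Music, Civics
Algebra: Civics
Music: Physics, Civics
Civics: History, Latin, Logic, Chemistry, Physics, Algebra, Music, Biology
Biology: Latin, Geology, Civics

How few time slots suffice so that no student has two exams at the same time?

Logic, Chemistry, Civics all conflict with each other, so at least 3 time slots are needed.
Using 3 time slots: History=3, Latin=2, Logic=2, Chemistry=3, Geology=1, Physics=3, Algebra=2, Music=2, Civics=1, Biology=3. No two conflicting exams share a time slot.

3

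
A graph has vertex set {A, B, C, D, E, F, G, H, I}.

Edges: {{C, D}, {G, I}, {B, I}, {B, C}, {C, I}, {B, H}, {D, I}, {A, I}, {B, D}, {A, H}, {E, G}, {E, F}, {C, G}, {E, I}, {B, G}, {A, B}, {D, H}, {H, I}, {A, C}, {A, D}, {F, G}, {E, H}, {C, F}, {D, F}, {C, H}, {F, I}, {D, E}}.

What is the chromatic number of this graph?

6

A, B, C, D, H, I form a clique, so at least 6 colors are needed.
One proper 6-coloring: A=6, B=4, C=3, D=2, E=3, F=4, G=2, H=5, I=1. No two adjacent vertices share a color.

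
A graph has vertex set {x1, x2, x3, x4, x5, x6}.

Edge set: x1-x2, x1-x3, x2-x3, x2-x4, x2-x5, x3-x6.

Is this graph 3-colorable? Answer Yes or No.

The chromatic number is 3. x1, x2, x3 are mutually adjacent, so at least 3 colors are needed.
3 colors suffice: x1=green, x2=red, x3=blue, x4=blue, x5=blue, x6=red.
That is already a proper 3-coloring.

Yes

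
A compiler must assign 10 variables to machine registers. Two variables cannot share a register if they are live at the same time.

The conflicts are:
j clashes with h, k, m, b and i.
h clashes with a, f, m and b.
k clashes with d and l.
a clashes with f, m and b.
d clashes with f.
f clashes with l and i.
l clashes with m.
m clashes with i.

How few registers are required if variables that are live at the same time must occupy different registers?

3

j, h, b all conflict with each other, so at least 3 registers are needed.
3 registers suffice: register 1 → {k, f, m, b}; register 2 → {j, a, d, l}; register 3 → {h, i}. Each listed conflict is separated.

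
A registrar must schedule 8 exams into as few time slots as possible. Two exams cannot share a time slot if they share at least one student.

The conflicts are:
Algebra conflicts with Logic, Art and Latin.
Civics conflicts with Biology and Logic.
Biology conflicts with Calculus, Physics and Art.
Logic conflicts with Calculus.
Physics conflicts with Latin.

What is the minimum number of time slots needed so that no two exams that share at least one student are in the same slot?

3

The cycle Biology-Art-Algebra-Logic-Calculus-Biology has odd length 5, so it cannot be 2-colored; at least 3 time slots are needed.
Using 3 time slots: Algebra=1, Civics=3, Biology=1, Logic=2, Calculus=3, Physics=3, Art=2, Latin=2. Each listed conflict is separated.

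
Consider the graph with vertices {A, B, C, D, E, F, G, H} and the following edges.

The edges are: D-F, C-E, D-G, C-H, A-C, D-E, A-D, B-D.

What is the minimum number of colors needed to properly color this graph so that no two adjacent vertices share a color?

D and F are adjacent, so at least 2 colors are needed.
2 colors suffice: color 1 → {C, D}; color 2 → {A, B, E, F, G, H}. Every edge joins two different colors.

2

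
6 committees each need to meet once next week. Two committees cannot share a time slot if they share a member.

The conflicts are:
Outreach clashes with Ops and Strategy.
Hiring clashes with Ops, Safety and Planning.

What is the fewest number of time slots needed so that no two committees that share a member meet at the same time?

Hiring and Safety conflict, so at least 2 time slots are needed.
2 time slots suffice: Outreach=1, Hiring=1, Ops=2, Safety=2, Planning=2, Strategy=2. Every pair that conflicts lands in different time slots.

2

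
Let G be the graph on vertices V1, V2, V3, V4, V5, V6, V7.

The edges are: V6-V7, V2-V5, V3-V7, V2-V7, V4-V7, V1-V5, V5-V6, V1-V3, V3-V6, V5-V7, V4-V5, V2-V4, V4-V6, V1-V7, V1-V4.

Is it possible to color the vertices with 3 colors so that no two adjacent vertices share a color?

No

V2, V4, V5, V7 form a clique, so at least 4 colors are needed.
So 3 colors are not enough.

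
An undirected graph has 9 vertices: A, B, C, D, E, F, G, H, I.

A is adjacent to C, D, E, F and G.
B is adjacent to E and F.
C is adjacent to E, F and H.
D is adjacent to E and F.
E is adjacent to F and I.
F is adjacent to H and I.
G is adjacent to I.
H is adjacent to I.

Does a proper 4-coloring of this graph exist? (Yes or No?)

Yes

The chromatic number is 4. A, C, E, F are pairwise adjacent (a clique of size 4), so at least 4 colors are needed.
4 colors suffice: color 1 → {F, G}; color 2 → {E, H}; color 3 → {A, B, I}; color 4 → {C, D}.
That is already a proper 4-coloring.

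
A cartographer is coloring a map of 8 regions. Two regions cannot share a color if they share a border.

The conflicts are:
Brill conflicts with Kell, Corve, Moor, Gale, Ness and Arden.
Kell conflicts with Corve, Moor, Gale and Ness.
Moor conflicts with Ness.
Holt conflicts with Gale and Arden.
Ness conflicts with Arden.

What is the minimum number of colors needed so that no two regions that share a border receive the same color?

Brill, Kell, Moor, Ness are mutually in conflict, so at least 4 colors are needed.
4 colors suffice: color 1 → {Brill, Holt}; color 2 → {Kell, Arden}; color 3 → {Corve, Gale, Ness}; color 4 → {Moor}. No two conflicting regions share a color.

4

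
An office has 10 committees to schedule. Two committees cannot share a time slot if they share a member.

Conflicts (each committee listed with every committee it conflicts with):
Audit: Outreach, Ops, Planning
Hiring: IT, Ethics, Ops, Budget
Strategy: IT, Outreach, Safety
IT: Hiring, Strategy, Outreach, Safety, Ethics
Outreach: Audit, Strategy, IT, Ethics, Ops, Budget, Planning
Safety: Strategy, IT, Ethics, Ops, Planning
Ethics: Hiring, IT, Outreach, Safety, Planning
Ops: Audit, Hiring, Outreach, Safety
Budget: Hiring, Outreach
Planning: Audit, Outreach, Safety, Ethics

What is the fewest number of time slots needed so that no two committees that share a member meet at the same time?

3

Audit, Outreach, Planning are mutually in conflict, so at least 3 time slots are needed.
3 time slots suffice: Audit=3, Hiring=1, Strategy=3, IT=2, Outreach=1, Safety=1, Ethics=3, Ops=2, Budget=2, Planning=2. No two conflicting committees share a time slot.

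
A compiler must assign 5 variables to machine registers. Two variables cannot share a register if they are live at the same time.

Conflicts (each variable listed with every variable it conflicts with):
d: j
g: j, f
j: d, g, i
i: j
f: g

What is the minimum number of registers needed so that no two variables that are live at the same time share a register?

2

g and f conflict, so at least 2 registers are needed.
2 registers suffice: register 1 → {j, f}; register 2 → {d, g, i}. No two conflicting variables share a register.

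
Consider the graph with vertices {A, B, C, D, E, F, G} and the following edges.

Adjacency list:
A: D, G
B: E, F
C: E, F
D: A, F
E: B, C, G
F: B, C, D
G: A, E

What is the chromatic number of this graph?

2

A and G are adjacent, so at least 2 colors are needed.
One proper 2-coloring: A=red, B=blue, C=blue, D=blue, E=red, F=red, G=blue. Each edge has distinct colors on its endpoints.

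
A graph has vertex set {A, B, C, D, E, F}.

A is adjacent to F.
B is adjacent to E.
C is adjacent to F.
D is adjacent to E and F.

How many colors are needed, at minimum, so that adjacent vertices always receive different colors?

2

D and E are adjacent, so at least 2 colors are needed.
One proper 2-coloring: A=2, B=2, C=2, D=2, E=1, F=1. Every edge joins two different colors.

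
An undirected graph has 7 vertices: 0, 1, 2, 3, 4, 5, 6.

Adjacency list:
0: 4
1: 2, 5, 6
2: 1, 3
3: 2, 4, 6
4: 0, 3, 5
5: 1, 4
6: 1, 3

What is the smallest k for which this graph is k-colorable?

3

The cycle 1-2-3-4-5-1 has odd length 5, so it cannot be 2-colored; at least 3 colors are needed.
One proper 3-coloring: 0=a, 1=a, 2=b, 3=a, 4=b, 5=c, 6=b. Each edge has distinct colors on its endpoints.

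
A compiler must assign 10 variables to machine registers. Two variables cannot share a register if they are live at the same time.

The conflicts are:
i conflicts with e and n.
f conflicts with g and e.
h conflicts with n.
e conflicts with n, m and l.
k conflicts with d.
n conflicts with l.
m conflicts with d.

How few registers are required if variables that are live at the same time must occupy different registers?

3

i, e, n pairwise conflict, so at least 3 registers are needed.
3 registers suffice: register 1 → {g, h, e, d}; register 2 → {f, k, n, m}; register 3 → {i, l}. Each listed conflict is separated.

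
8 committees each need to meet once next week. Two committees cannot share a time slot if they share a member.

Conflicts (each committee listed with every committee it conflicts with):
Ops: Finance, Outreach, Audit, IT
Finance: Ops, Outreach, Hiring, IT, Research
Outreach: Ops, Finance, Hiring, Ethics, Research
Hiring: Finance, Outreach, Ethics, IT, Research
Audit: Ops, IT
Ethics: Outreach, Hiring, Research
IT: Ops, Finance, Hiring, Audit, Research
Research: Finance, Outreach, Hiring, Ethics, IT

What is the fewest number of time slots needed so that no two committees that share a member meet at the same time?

4

Outreach, Hiring, Ethics, Research pairwise conflict, so at least 4 time slots are needed.
4 time slots suffice: time slot 1 → {Ops, Research}; time slot 2 → {Hiring, Audit}; time slot 3 → {Outreach, IT}; time slot 4 → {Finance, Ethics}. Each listed conflict is separated.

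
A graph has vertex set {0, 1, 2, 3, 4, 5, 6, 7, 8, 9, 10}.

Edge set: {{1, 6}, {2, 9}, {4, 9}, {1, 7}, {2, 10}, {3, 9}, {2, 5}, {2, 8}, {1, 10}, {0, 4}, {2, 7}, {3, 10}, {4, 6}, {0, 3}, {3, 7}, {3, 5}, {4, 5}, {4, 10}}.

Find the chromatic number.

2

2 and 5 are adjacent, so at least 2 colors are needed.
2 colors suffice: color a → {1, 2, 3, 4}; color b → {0, 5, 6, 7, 8, 9, 10}. No two adjacent vertices share a color.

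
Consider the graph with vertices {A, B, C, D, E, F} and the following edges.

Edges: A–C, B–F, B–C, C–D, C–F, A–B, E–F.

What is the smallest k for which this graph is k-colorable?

A, B, C are pairwise adjacent, so at least 3 colors are needed.
One proper 3-coloring: A=2, B=3, C=1, D=2, E=1, F=2. Each edge has distinct colors on its endpoints.

3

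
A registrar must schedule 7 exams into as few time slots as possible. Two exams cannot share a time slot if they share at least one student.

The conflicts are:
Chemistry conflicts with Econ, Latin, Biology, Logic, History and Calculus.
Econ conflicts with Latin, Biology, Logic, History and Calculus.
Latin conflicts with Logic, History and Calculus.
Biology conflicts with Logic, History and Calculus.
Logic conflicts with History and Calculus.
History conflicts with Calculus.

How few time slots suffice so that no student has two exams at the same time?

6

Chemistry, Econ, Biology, Logic, History, Calculus all conflict with each other, so at least 6 time slots are needed.
Using 6 time slots: Chemistry=4, Econ=5, Latin=6, Biology=6, Logic=3, History=2, Calculus=1. Every pair that conflicts lands in different time slots.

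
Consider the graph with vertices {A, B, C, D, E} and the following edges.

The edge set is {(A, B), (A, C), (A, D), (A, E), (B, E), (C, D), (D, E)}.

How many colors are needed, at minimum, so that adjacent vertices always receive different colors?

A, B, E are pairwise adjacent, so at least 3 colors are needed.
3 colors suffice: color 1 → {A}; color 2 → {B, D}; color 3 → {C, E}. Each edge has distinct colors on its endpoints.

3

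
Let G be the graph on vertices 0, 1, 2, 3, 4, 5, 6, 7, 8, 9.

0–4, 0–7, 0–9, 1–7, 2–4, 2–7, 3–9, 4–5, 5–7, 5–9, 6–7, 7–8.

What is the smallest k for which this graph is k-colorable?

7 and 8 are adjacent, so at least 2 colors are needed.
2 colors suffice: color a → {4, 7, 9}; color b → {0, 1, 2, 3, 5, 6, 8}. No two adjacent vertices share a color.

2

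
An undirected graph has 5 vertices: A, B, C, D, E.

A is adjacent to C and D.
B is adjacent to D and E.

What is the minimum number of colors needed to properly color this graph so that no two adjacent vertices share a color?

A and D are adjacent, so at least 2 colors are needed.
2 colors suffice: color 1 → {A, B}; color 2 → {C, D, E}. Each edge has distinct colors on its endpoints.

2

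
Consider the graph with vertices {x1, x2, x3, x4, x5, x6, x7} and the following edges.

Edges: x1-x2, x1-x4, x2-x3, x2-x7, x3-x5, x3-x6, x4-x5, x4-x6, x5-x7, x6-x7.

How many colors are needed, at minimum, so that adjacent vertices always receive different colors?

3

The cycle x4-x1-x2-x7-x5-x4 has odd length 5, so it cannot be 2-colored; at least 3 colors are needed.
3 colors suffice: color 1 → {x2, x4}; color 2 → {x1, x5, x6}; color 3 → {x3, x7}. Each edge has distinct colors on its endpoints.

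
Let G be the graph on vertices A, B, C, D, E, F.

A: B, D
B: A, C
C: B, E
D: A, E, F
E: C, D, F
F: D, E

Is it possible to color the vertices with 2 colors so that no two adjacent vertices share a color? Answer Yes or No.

D, E, F are mutually adjacent, so at least 3 colors are needed.
So 2 colors are not enough.

No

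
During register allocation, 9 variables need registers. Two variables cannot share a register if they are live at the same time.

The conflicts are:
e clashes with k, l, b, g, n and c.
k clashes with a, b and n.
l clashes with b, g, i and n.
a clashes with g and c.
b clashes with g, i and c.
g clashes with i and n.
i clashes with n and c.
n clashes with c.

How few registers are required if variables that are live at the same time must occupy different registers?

4

l, g, i, n all conflict with each other, so at least 4 registers are needed.
4 registers suffice: e=2, k=3, l=4, a=1, b=1, g=3, i=2, n=1, c=3. Every pair that conflicts lands in different registers.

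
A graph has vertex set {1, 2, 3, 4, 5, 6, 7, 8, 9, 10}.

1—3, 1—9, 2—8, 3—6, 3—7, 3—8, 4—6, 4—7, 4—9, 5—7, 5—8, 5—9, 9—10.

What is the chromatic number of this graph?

The cycle 9-5-7-3-1-9 has odd length 5, so it cannot be 2-colored; at least 3 colors are needed.
3 colors suffice: color red → {2, 3, 9}; color blue → {1, 6, 7, 8, 10}; color green → {4, 5}. Each edge has distinct colors on its endpoints.

3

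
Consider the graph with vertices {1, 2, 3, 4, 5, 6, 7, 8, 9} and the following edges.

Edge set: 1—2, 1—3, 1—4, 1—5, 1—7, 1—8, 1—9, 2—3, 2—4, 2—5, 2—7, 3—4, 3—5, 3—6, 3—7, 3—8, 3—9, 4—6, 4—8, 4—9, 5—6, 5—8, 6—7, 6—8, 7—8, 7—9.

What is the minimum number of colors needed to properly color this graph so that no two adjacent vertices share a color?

4

3, 6, 7, 8 are mutually adjacent (a clique of size 4), so at least 4 colors are needed.
4 colors suffice: 1=b, 2=d, 3=a, 4=c, 5=c, 6=b, 7=c, 8=d, 9=d. Every edge joins two different colors.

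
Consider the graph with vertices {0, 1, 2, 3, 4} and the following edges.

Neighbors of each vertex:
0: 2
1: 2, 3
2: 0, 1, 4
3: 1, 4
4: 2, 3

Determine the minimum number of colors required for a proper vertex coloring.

1 and 2 are adjacent, so at least 2 colors are needed.
A valid assignment using 2 colors: 0=blue, 1=blue, 2=red, 3=red, 4=blue. No two adjacent vertices share a color.

2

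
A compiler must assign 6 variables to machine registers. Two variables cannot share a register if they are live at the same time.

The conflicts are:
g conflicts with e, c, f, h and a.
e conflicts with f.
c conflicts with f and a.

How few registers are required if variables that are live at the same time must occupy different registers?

3

g, c, a all conflict with each other, so at least 3 registers are needed.
3 registers suffice: register 1 → {g}; register 2 → {f, h, a}; register 3 → {e, c}. Each listed conflict is separated.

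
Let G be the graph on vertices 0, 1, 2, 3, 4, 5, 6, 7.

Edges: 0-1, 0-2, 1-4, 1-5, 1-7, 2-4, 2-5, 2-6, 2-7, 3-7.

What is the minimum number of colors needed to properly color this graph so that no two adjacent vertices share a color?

2

2 and 6 are adjacent, so at least 2 colors are needed.
2 colors suffice: color red → {1, 2, 3}; color blue → {0, 4, 5, 6, 7}. Each edge has distinct colors on its endpoints.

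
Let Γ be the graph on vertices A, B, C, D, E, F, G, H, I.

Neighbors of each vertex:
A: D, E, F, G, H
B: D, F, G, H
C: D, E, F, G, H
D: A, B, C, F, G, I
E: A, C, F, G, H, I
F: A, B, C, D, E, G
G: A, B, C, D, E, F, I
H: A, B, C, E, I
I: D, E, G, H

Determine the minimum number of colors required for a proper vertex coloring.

4

C, D, F, G form a clique, so at least 4 colors are needed.
One proper 4-coloring: A=4, B=4, C=4, D=3, E=3, F=2, G=1, H=1, I=2. Every edge joins two different colors.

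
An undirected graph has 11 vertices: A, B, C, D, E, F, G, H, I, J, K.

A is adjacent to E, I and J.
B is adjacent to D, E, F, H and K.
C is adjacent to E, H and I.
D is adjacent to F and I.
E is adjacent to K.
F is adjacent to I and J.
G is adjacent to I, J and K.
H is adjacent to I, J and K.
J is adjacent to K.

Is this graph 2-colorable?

No

B, D, F are mutually adjacent, so at least 3 colors are needed.
So 2 colors are not enough.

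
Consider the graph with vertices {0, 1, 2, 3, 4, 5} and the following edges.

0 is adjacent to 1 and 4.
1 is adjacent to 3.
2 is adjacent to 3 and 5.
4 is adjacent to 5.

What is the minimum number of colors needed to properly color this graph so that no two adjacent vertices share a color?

1 and 3 are adjacent, so at least 2 colors are needed.
2 colors suffice: color a → {0, 3, 5}; color b → {1, 2, 4}. Every edge joins two different colors.

2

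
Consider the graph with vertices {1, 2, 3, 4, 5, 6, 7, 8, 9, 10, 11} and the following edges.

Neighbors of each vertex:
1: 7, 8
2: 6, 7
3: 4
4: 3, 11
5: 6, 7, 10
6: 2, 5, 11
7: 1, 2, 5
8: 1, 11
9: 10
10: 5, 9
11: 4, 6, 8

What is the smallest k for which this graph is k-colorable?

2

5 and 6 are adjacent, so at least 2 colors are needed.
2 colors suffice: color a → {4, 6, 7, 8, 10}; color b → {1, 2, 3, 5, 9, 11}. Each edge has distinct colors on its endpoints.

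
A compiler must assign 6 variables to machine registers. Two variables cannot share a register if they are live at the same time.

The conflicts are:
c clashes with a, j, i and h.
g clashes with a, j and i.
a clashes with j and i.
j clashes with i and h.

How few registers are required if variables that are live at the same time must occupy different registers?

c, a, j, i are mutually in conflict, so at least 4 registers are needed.
4 registers suffice: register 1 → {j}; register 2 → {i, h}; register 3 → {c, g}; register 4 → {a}. Each listed conflict is separated.

4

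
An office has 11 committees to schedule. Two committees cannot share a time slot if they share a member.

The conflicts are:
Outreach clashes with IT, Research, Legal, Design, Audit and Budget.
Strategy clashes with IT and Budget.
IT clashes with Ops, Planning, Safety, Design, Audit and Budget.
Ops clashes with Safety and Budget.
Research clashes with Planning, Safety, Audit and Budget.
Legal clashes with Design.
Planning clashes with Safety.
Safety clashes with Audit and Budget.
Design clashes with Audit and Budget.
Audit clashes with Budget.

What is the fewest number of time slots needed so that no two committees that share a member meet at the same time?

Outreach, IT, Design, Audit, Budget all conflict with each other, so at least 5 time slots are needed.
5 time slots suffice: Outreach=4, Strategy=3, IT=1, Ops=3, Research=1, Legal=1, Planning=2, Safety=4, Design=5, Audit=3, Budget=2. No two conflicting committees share a time slot.

5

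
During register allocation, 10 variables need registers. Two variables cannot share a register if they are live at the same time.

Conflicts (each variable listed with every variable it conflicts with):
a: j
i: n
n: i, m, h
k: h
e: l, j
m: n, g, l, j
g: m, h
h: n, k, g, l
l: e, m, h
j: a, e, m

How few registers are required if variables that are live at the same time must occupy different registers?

2

a and j conflict, so at least 2 registers are needed.
A valid assignment using 2 registers: a=1, i=1, n=2, k=2, e=1, m=1, g=2, h=1, l=2, j=2. Each listed conflict is separated.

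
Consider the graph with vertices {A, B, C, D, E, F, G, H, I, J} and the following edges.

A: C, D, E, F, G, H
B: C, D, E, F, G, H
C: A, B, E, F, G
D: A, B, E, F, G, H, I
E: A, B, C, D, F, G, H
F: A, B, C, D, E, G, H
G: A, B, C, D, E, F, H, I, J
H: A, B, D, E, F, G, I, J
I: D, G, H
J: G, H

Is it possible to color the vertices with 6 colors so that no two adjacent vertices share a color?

The chromatic number is 6. A, D, E, F, G, H form a clique, so at least 6 colors are needed.
6 colors suffice: color 1 → {G}; color 2 → {C, H}; color 3 → {F, I, J}; color 4 → {E}; color 5 → {D}; color 6 → {A, B}.
That is already a proper 6-coloring.

Yes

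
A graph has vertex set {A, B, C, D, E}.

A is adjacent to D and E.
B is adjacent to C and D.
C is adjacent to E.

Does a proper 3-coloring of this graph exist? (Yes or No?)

The chromatic number is 3. The cycle A-D-B-C-E-A has odd length 5, so it cannot be 2-colored; at least 3 colors are needed.
3 colors suffice: color 1 → {A, B}; color 2 → {C, D}; color 3 → {E}.
That is already a proper 3-coloring.

Yes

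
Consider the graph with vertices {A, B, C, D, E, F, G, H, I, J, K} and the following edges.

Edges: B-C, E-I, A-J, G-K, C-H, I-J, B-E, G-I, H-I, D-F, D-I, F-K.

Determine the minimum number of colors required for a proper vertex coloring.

3

The cycle B-C-H-I-E-B has odd length 5, so it cannot be 2-colored; at least 3 colors are needed.
One proper 3-coloring: A=1, B=2, C=1, D=2, E=3, F=1, G=3, H=2, I=1, J=2, K=2. Every edge joins two different colors.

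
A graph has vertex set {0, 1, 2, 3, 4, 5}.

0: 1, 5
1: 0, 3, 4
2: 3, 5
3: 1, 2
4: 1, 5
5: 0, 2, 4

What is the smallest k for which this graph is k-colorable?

3

The cycle 5-2-3-1-4-5 has odd length 5, so it cannot be 2-colored; at least 3 colors are needed.
3 colors suffice: color red → {1, 5}; color blue → {0, 3, 4}; color green → {2}. No two adjacent vertices share a color.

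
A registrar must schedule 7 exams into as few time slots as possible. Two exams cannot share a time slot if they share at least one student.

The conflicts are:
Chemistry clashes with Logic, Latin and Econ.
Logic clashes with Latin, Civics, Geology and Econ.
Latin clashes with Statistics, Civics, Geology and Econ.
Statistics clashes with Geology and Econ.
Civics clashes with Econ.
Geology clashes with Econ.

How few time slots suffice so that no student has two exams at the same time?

4

Logic, Latin, Civics, Econ all conflict with each other, so at least 4 time slots are needed.
4 time slots suffice: time slot 1 → {Econ}; time slot 2 → {Latin}; time slot 3 → {Logic, Statistics}; time slot 4 → {Chemistry, Civics, Geology}. Each listed conflict is separated.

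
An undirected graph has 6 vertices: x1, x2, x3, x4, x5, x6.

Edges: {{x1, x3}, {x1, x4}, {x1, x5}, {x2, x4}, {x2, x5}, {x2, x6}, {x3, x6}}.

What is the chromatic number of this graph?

3

The cycle x1-x3-x6-x2-x4-x1 has odd length 5, so it cannot be 2-colored; at least 3 colors are needed.
One proper 3-coloring: x1=1, x2=1, x3=3, x4=2, x5=2, x6=2. Every edge joins two different colors.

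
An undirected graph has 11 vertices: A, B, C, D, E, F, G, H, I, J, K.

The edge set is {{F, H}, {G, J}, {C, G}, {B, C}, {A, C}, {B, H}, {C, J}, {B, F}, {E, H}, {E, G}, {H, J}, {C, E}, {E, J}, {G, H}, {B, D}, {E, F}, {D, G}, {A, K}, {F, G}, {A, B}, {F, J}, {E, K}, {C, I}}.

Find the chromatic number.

E, F, G, H, J are mutually adjacent (a clique of size 5), so at least 5 colors are needed.
5 colors suffice: color red → {B, E, I}; color blue → {C, D, H, K}; color green → {A, G}; color yellow → {J}; color purple → {F}. Every edge joins two different colors.

5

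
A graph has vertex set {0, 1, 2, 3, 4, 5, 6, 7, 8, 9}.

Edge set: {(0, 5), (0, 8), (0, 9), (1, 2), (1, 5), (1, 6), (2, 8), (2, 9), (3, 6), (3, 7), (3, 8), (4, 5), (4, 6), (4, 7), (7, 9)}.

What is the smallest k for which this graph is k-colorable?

3

The cycle 8-3-6-1-2-8 has odd length 5, so it cannot be 2-colored; at least 3 colors are needed.
3 colors suffice: color red → {0, 2, 6, 7}; color blue → {1, 3, 4, 9}; color green → {5, 8}. Every edge joins two different colors.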